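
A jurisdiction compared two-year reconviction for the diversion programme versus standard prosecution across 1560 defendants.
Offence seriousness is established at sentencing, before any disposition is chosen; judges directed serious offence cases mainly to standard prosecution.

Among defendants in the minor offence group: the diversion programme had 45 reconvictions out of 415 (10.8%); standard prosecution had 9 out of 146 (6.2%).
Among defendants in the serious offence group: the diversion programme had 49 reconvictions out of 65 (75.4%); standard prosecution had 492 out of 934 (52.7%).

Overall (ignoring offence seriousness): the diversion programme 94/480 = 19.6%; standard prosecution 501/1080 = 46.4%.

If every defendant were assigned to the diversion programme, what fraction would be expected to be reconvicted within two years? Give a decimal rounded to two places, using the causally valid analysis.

The offence seriousness-specific comparison favours standard prosecution throughout, but the pooled figures favour the diversion programme. The question is whether to condition on offence seriousness.
Offence seriousness satisfies the back-door criterion: it is not a descendant of the disposition, and it blocks the spurious path from disposition to outcome. Adjusting for it (i.e., using the within-offence seriousness rates) gives the causal effect.
Standardising the diversion programme to the population offence seriousness mix: 0.360·45/415 + 0.640·49/65 = 0.522.

0.52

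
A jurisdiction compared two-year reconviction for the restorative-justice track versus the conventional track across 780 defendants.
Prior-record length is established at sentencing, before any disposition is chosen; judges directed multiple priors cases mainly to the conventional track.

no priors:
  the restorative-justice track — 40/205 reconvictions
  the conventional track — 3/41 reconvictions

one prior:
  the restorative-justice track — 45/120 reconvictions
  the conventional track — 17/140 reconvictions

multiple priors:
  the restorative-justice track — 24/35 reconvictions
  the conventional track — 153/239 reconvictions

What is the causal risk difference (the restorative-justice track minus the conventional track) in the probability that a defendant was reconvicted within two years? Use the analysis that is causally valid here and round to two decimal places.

+0.14

Prior-record length differs across dispositions for reasons unrelated to any effect of the disposition itself, and it separately predicts the outcome — a classic confounder. We must compare within prior-record length levels.
Adjusting over the population distribution of prior-record length: 0.315·(0.195−0.073) + 0.333·(0.375−0.121) + 0.351·(0.686−0.640) = +0.139.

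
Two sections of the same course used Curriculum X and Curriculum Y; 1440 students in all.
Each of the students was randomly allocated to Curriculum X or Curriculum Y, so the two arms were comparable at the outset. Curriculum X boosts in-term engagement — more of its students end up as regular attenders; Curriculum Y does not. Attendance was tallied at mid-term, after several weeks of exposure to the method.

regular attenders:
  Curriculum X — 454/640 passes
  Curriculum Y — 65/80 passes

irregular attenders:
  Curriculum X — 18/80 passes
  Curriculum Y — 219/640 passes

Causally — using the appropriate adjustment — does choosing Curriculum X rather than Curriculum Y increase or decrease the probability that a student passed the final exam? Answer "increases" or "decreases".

increases

Curriculum Y is higher inside every mid-term attendance stratum but Curriculum X is higher in aggregate. Whether to stratify depends on how mid-term attendance relates to the teaching method.
Because the teaching method influences mid-term attendance, mid-term attendance is a post-treatment mediator, not a confounder. Stratifying on it would bias the estimate; the causal effect is the crude pooled difference.
Pooled: Curriculum X 65.6% vs Curriculum Y 39.4%; Curriculum X is higher overall.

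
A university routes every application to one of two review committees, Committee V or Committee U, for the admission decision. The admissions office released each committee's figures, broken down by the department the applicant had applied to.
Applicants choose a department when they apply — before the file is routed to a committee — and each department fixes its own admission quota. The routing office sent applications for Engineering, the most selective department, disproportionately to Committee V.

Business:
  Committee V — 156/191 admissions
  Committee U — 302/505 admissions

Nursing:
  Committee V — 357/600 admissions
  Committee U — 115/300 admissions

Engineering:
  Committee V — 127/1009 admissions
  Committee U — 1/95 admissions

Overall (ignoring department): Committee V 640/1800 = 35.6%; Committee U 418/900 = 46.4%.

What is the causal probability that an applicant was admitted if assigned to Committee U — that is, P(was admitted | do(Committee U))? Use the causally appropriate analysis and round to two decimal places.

0.29

Department differs across review committees for reasons unrelated to any effect of the review committee itself, and it separately predicts the outcome — a classic confounder. We must compare within department levels.
Standardising Committee U to the population department mix: 0.258·302/505 + 0.333·115/300 + 0.409·1/95 = 0.286.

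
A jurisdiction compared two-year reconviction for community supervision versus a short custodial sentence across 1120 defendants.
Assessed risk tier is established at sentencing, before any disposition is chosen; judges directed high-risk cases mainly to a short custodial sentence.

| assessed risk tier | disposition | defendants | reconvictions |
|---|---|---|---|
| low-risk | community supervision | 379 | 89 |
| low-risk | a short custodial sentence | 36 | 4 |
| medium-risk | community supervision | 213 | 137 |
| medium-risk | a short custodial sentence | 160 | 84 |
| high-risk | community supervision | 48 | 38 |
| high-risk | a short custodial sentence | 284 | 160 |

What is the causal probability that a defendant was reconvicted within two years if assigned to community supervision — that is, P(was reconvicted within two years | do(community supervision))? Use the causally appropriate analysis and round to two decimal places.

Assessed risk tier differs across dispositions for reasons unrelated to any effect of the disposition itself, and it separately predicts the outcome — a classic confounder. We must compare within assessed risk tier levels.
Standardising community supervision to the population assessed risk tier mix: 0.371·89/379 + 0.333·137/213 + 0.296·38/48 = 0.536.

0.54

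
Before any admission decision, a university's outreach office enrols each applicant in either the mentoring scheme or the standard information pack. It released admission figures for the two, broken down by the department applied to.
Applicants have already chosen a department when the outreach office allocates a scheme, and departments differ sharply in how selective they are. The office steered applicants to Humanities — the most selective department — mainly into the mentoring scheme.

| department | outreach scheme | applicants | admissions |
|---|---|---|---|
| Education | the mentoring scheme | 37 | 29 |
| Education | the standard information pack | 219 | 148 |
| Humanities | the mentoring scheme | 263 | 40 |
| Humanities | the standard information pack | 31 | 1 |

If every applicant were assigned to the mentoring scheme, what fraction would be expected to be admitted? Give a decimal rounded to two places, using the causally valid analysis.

0.45

The department-specific comparison favours the mentoring scheme throughout, but the pooled figures favour the standard information pack. The question is whether to condition on department.
Department satisfies the back-door criterion: it is not a descendant of the outreach scheme, and it blocks the spurious path from outreach scheme to outcome. Adjusting for it (i.e., using the within-department rates) gives the causal effect.
Standardising the mentoring scheme to the population department mix: 0.465·29/37 + 0.535·40/263 = 0.446.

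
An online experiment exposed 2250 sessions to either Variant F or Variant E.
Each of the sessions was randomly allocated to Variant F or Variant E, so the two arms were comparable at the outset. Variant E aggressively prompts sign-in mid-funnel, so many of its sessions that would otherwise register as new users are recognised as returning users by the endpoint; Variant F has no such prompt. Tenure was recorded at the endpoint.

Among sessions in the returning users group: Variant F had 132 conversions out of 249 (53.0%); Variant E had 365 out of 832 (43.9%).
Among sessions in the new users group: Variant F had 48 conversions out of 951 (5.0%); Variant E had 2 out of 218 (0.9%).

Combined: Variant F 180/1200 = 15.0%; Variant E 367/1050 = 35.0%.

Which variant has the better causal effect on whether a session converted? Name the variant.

Variant E

Within every user tenure level Variant F has the higher rate, yet pooled Variant E does — Simpson's reversal.
User tenure here is a post-treatment variable shaped by the variant; conditioning on it would introduce bias rather than remove it. The overall comparison is the causal one.
Pooled: Variant F 15.0% vs Variant E 35.0%; Variant E is higher overall.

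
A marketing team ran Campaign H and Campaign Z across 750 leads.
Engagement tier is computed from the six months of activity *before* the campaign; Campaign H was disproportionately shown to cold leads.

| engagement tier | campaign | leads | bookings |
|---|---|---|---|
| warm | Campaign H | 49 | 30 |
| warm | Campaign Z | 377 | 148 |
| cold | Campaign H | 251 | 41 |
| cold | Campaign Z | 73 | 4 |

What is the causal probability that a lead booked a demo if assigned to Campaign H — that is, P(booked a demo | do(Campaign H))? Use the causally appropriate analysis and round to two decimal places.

The imbalance in engagement tier arose from how leads were allocated, not from anything the campaign did; and engagement tier independently affects the outcome. The pooled gap is confounded — condition on engagement tier.
Standardising Campaign H to the population engagement tier mix: 0.568·30/49 + 0.432·41/251 = 0.418.

0.42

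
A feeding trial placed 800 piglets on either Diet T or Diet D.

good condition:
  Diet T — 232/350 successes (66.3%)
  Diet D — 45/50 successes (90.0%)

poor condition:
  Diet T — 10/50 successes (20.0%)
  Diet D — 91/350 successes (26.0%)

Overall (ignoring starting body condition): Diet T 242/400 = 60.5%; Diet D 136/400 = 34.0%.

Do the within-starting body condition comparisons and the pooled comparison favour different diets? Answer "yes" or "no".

Within each starting body condition level (good condition 66.3% vs 90.0%; poor condition 20.0% vs 26.0%), Diet D has the higher rate every time. Pooled: 60.5% vs 34.0% — Diet T has the higher rate overall. The two comparisons disagree.

yes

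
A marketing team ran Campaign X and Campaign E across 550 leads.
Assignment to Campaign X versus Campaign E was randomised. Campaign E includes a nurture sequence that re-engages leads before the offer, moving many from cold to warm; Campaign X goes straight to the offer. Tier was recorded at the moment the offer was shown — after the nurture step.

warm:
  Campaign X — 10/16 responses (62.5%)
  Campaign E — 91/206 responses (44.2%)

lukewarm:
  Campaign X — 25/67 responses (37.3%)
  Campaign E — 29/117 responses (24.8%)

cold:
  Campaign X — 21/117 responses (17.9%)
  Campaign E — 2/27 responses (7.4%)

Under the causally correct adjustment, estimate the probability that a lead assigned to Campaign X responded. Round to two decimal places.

0.28

Campaign X is higher inside every engagement tier stratum but Campaign E is higher in aggregate. Whether to stratify depends on how engagement tier relates to the campaign.
Engagement tier here is a post-treatment variable shaped by the campaign; conditioning on it would introduce bias rather than remove it. The overall comparison is the causal one.
So P(outcome | do(Campaign X)) is just the pooled rate for Campaign X: 56/200 = 0.280.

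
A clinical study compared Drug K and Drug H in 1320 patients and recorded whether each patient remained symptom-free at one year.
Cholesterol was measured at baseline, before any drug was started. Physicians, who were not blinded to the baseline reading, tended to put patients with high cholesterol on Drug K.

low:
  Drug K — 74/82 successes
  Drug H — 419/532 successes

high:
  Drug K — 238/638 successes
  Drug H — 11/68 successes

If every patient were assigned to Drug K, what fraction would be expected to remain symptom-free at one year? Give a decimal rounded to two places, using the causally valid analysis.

Cholesterol satisfies the back-door criterion: it is not a descendant of the drug, and it blocks the spurious path from drug to outcome. Adjusting for it (i.e., using the within-cholesterol rates) gives the causal effect.
Standardising Drug K to the population cholesterol mix: 0.465·74/82 + 0.535·238/638 = 0.619.

0.62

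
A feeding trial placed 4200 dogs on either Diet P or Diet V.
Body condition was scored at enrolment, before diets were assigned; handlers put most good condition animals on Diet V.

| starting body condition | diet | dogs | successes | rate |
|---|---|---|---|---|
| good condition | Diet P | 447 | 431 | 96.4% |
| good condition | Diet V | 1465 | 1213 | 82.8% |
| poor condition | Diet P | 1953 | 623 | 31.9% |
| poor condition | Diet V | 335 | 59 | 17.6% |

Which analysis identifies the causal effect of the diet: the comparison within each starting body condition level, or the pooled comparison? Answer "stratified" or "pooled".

stratified

The stratified and pooled comparisons disagree (Diet P wins within each starting body condition; Diet V wins overall), so the answer turns on the causal role of starting body condition.
Here starting body condition is a common cause — it drives both which diet a case falls under and the outcome. The crude comparison mixes populations; the stratum-specific rates are the causally relevant ones.
Within each level — good condition: 96.4% vs 82.8%; poor condition: 31.9% vs 17.6% — Diet P is higher every time.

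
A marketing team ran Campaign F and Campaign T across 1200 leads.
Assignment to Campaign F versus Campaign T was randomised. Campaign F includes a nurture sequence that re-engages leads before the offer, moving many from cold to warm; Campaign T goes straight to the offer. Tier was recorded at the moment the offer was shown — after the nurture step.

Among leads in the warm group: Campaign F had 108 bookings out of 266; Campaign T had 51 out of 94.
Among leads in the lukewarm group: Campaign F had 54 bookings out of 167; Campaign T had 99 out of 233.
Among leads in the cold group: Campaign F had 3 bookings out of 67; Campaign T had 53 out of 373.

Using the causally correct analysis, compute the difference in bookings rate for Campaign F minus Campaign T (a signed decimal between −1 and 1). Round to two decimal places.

+0.04

Because the campaign influences engagement tier, engagement tier is a post-treatment mediator, not a confounder. Stratifying on it would bias the estimate; the causal effect is the crude pooled difference.
The causal difference is the pooled difference: 0.330 − 0.290 = +0.040.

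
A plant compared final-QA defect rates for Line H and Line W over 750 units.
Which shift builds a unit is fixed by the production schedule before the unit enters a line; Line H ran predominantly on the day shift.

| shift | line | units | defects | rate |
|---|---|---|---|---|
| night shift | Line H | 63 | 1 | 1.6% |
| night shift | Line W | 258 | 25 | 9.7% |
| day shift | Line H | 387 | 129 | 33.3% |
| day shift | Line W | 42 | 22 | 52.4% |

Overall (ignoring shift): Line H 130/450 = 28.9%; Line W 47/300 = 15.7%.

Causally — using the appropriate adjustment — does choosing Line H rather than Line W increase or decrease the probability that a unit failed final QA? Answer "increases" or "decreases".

decreases

Line H is lower inside every shift stratum but Line W is lower in aggregate. Whether to stratify depends on how shift relates to the line.
Since shift is a pre-existing factor (not a product of the line) and it affects the outcome on its own, it is a confounder. The stratified rates, not the pooled rate, identify the causal effect.
Within each level — night shift: 1.6% vs 9.7%; day shift: 33.3% vs 52.4% — Line H is lower every time.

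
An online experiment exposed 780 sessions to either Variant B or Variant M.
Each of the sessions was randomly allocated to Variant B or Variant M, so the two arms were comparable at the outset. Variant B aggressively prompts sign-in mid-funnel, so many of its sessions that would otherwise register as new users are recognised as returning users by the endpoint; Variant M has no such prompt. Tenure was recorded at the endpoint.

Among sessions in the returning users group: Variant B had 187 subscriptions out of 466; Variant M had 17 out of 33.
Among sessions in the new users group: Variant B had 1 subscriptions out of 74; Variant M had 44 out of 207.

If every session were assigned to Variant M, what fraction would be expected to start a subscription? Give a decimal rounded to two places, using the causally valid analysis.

Within every user tenure level Variant M has the higher rate, yet pooled Variant B does — Simpson's reversal.
User tenure is downstream of the variant. One should not condition on a consequence of treatment, so the overall rates are the right comparison.
So P(outcome | do(Variant M)) is just the pooled rate for Variant M: 61/240 = 0.254.

0.25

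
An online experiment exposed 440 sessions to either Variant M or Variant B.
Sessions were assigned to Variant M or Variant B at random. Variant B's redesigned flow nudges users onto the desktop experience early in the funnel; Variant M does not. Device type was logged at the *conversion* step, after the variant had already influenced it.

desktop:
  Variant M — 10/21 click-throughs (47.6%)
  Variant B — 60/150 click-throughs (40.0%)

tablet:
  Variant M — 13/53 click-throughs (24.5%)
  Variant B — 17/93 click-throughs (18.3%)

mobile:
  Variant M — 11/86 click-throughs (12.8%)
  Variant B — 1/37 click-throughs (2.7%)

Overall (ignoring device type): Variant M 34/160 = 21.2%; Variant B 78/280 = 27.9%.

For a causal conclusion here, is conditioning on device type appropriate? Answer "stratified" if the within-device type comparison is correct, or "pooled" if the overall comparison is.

Variant M is higher inside every device type stratum but Variant B is higher in aggregate. Whether to stratify depends on how device type relates to the variant.
Device type is downstream of the variant. One should not condition on a consequence of treatment, so the overall rates are the right comparison.
Pooled: Variant M 21.2% vs Variant B 27.9%; Variant B is higher overall.

pooled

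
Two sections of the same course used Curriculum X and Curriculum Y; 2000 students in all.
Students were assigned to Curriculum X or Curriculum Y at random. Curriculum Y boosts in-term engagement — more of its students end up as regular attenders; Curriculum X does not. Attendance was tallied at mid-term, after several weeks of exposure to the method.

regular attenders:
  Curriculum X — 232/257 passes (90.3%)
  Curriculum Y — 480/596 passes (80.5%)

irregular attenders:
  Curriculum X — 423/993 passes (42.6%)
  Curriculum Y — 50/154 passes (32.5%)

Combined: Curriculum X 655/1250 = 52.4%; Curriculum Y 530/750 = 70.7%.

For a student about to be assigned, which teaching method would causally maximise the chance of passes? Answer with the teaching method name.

Within every mid-term attendance level Curriculum X has the higher rate, yet pooled Curriculum Y does — Simpson's reversal.
Mid-term attendance here is a post-treatment variable shaped by the teaching method; conditioning on it would introduce bias rather than remove it. The overall comparison is the causal one.
Pooled: Curriculum X 52.4% vs Curriculum Y 70.7%; Curriculum Y is higher overall.

Curriculum Y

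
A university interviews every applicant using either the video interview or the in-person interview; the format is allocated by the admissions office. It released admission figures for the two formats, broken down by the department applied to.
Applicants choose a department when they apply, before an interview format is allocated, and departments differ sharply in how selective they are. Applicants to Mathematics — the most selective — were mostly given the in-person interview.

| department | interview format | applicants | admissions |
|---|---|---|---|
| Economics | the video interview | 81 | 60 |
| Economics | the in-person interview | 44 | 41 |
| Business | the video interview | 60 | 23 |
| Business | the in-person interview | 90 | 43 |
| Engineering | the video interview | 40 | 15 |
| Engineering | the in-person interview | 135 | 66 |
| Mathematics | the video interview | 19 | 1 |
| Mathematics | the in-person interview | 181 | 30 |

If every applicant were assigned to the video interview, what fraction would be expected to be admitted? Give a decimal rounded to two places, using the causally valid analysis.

0.35

the in-person interview is higher inside every department stratum but the video interview is higher in aggregate. Whether to stratify depends on how department relates to the interview format.
Department satisfies the back-door criterion: it is not a descendant of the interview format, and it blocks the spurious path from interview format to outcome. Adjusting for it (i.e., using the within-department rates) gives the causal effect.
Standardising the video interview to the population department mix: 0.192·60/81 + 0.231·23/60 + 0.269·15/40 + 0.308·1/19 = 0.348.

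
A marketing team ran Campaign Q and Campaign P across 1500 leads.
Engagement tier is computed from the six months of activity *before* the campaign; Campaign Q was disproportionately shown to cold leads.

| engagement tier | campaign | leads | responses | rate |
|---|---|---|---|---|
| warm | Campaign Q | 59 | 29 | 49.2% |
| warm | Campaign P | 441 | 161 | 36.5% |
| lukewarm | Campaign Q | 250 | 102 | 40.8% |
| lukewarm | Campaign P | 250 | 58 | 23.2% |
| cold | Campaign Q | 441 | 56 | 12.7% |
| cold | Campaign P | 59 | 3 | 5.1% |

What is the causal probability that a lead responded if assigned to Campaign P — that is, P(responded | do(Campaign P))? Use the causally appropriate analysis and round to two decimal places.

Engagement tier is set before the campaign has any effect — it is not caused by the campaign — and it independently drives the outcome. That makes it a confounder, so the causal comparison is within engagement tier levels.
Standardising Campaign P to the population engagement tier mix: 0.333·161/441 + 0.333·58/250 + 0.333·3/59 = 0.216.

0.22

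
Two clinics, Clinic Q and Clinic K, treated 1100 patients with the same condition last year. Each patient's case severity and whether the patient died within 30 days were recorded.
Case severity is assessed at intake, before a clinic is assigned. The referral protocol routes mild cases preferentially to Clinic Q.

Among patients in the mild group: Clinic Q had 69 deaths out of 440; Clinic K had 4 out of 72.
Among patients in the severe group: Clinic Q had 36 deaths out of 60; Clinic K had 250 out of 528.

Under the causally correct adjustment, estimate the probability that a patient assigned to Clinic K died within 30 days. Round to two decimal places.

Nothing the clinic does changes case severity; the imbalance is an allocation artefact. With case severity also predicting the outcome, the pooled figure is confounded, and the within-stratum comparison is the causal one.
Standardising Clinic K to the population case severity mix: 0.465·4/72 + 0.535·250/528 = 0.279.

0.28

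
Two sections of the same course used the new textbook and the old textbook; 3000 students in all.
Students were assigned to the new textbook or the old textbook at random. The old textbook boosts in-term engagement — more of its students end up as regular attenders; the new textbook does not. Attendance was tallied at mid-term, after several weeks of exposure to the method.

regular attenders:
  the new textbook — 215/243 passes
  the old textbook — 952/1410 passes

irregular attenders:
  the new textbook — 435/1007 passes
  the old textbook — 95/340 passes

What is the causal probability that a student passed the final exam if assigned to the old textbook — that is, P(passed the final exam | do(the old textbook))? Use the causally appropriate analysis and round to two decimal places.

0.60

Mid-term attendance lies on the pathway teaching method → mid-term attendance → outcome, so adjusting for it blocks the indirect effect. For the total causal effect of teaching method, use the unadjusted pooled rates.
So P(outcome | do(the old textbook)) is just the pooled rate for the old textbook: 1047/1750 = 0.598.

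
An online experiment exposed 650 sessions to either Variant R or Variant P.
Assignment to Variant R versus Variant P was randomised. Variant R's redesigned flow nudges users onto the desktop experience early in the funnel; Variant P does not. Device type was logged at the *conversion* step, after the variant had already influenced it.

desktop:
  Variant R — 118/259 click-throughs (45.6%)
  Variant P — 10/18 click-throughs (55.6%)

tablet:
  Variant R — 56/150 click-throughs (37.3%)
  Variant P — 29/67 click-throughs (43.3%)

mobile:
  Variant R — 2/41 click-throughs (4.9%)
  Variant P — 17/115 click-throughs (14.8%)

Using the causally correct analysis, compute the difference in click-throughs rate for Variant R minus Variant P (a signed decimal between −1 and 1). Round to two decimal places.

+0.11

Device type here is a post-treatment variable shaped by the variant; conditioning on it would introduce bias rather than remove it. The overall comparison is the causal one.
The causal difference is the pooled difference: 0.391 − 0.280 = +0.111.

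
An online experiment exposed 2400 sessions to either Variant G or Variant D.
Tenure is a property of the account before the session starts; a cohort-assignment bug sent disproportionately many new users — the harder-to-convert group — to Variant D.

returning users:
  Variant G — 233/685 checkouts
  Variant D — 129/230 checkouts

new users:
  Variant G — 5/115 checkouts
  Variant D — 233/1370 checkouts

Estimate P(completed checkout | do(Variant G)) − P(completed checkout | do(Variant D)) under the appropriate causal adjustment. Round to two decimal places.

The stratified and pooled comparisons disagree (Variant D wins within each user tenure; Variant G wins overall), so the answer turns on the causal role of user tenure.
Here user tenure is a common cause — it drives both which variant a case falls under and the outcome. The crude comparison mixes populations; the stratum-specific rates are the causally relevant ones.
Adjusting over the population distribution of user tenure: 0.381·(0.340−0.561) + 0.619·(0.043−0.170) = -0.162.

-0.16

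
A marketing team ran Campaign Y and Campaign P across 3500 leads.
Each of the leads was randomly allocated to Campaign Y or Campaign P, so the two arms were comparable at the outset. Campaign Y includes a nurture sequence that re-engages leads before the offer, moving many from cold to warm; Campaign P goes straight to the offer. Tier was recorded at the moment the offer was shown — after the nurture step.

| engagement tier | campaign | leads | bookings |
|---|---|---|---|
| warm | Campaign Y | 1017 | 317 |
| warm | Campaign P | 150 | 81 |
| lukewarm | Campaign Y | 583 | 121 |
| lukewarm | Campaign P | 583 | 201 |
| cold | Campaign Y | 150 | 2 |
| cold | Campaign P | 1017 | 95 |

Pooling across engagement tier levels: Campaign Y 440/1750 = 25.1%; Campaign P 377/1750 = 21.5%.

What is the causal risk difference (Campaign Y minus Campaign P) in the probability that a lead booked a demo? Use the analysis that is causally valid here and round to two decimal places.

+0.04

The engagement tier-specific comparison favours Campaign P throughout, but the pooled figures favour Campaign Y. The question is whether to condition on engagement tier.
Engagement tier is recorded after the campaign and is itself shifted by it — it sits on the causal path from campaign to outcome. Conditioning on a mediator would strip out part of the effect we want; the pooled comparison gives the total causal effect.
The causal difference is the pooled difference: 0.251 − 0.215 = +0.036.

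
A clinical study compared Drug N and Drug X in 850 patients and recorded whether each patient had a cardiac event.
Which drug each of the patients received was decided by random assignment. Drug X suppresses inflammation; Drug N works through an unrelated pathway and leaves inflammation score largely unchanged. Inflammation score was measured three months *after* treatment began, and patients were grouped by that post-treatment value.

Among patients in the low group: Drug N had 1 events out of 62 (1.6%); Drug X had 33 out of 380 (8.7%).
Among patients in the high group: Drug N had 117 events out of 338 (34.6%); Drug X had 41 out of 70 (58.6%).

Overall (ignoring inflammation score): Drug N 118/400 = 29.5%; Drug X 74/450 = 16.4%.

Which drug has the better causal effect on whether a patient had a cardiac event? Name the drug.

Within every inflammation score level Drug N has the lower rate, yet pooled Drug X does — Simpson's reversal.
Because the drug influences inflammation score, inflammation score is a post-treatment mediator, not a confounder. Stratifying on it would bias the estimate; the causal effect is the crude pooled difference.
Pooled: Drug N 29.5% vs Drug X 16.4%; Drug X is lower overall.

Drug X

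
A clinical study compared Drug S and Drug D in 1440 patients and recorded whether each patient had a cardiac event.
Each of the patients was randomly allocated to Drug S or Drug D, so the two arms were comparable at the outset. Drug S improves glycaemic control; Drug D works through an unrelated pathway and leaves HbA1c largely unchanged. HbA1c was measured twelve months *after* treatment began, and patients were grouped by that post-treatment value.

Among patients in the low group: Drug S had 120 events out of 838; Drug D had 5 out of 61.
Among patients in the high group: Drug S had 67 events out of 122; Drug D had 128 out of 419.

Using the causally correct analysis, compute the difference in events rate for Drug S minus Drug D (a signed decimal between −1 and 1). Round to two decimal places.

-0.08

Stratifying would compare drugs among patients the drugs themselves sorted into HbA1c groups — a form of selection on an intermediate. The unconditioned pooled rates give the total causal effect.
The causal difference is the pooled difference: 0.195 − 0.277 = -0.082.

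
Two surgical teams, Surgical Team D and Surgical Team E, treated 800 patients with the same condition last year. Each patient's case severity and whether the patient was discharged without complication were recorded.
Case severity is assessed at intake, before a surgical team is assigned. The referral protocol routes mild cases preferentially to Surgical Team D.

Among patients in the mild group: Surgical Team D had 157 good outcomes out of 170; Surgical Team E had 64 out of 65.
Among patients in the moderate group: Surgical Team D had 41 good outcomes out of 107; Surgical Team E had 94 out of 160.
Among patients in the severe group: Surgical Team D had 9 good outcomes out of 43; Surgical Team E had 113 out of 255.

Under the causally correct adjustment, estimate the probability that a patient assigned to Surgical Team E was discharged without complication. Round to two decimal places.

0.65

Nothing the surgical team does changes case severity; the imbalance is an allocation artefact. With case severity also predicting the outcome, the pooled figure is confounded, and the within-stratum comparison is the causal one.
Standardising Surgical Team E to the population case severity mix: 0.294·64/65 + 0.334·94/160 + 0.372·113/255 = 0.650.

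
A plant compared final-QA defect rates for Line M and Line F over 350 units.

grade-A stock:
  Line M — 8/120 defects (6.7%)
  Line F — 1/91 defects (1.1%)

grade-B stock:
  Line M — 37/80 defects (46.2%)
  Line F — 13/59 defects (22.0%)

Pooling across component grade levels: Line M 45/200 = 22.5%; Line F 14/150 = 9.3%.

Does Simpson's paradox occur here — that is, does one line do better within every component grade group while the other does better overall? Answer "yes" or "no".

no

Within each component grade level (grade-A stock 6.7% vs 1.1%; grade-B stock 46.2% vs 22.0%), Line F has the lower rate every time. Pooled: 22.5% vs 9.3% — Line F has the lower rate overall. They agree.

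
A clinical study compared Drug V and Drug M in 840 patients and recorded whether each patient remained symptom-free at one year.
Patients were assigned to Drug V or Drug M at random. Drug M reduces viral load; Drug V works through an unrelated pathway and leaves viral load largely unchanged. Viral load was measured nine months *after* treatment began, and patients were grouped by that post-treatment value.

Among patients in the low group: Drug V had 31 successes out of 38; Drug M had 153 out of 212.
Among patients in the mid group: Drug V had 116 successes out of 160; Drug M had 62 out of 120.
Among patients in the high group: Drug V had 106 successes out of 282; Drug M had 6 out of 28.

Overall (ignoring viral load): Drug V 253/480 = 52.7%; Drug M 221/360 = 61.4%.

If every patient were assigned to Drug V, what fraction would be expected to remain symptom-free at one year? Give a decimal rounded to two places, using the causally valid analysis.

Within every viral load level Drug V has the higher rate, yet pooled Drug M does — Simpson's reversal.
Viral load here is a post-treatment variable shaped by the drug; conditioning on it would introduce bias rather than remove it. The overall comparison is the causal one.
So P(outcome | do(Drug V)) is just the pooled rate for Drug V: 253/480 = 0.527.

0.53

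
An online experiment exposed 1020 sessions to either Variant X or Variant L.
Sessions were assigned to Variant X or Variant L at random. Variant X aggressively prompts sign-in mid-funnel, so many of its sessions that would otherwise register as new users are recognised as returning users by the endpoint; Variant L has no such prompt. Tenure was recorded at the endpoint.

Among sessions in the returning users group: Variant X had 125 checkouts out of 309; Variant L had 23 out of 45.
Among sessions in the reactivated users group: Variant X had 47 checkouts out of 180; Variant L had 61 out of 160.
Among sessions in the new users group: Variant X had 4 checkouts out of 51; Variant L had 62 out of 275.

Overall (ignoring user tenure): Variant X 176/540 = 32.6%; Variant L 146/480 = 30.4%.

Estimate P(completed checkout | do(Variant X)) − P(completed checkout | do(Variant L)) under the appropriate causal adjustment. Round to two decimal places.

+0.02

Variant L is higher inside every user tenure stratum but Variant X is higher in aggregate. Whether to stratify depends on how user tenure relates to the variant.
Because the variant influences user tenure, user tenure is a post-treatment mediator, not a confounder. Stratifying on it would bias the estimate; the causal effect is the crude pooled difference.
The causal difference is the pooled difference: 0.326 − 0.304 = +0.022.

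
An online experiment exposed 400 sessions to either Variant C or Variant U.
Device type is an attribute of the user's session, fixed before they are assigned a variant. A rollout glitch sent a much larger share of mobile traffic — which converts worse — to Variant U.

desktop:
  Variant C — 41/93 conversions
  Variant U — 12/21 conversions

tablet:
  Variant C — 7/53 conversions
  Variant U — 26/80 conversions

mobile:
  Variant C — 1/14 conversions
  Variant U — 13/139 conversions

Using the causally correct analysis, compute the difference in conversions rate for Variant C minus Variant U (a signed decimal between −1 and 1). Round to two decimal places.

Nothing the variant does changes device type; the imbalance is an allocation artefact. With device type also predicting the outcome, the pooled figure is confounded, and the within-stratum comparison is the causal one.
Adjusting over the population distribution of device type: 0.285·(0.441−0.571) + 0.333·(0.132−0.325) + 0.383·(0.071−0.094) = -0.110.

-0.11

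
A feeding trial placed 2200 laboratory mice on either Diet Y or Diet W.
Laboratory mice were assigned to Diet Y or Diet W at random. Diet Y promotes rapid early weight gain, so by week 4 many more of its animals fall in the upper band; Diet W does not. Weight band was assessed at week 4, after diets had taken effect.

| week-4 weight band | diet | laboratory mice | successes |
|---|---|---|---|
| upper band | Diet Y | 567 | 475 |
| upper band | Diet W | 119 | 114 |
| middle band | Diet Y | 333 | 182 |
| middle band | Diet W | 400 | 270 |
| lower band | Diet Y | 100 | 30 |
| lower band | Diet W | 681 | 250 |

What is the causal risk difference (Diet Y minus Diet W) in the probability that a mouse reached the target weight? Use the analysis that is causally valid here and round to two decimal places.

The distribution of week-4 weight band is itself part of what the diet does — it is an intermediate outcome. Holding it fixed would remove that part of the effect; the total effect is the pooled difference.
The causal difference is the pooled difference: 0.687 − 0.528 = +0.159.

+0.16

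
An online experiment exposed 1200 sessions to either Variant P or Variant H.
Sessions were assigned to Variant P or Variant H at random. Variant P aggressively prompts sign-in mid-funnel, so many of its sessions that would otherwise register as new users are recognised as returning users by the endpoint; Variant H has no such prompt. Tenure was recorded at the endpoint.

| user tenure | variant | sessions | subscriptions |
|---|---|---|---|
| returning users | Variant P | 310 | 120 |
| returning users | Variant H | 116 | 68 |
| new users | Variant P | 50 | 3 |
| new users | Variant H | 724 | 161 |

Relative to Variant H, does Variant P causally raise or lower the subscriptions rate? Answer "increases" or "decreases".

Variant H is higher inside every user tenure stratum but Variant P is higher in aggregate. Whether to stratify depends on how user tenure relates to the variant.
Because the variant influences user tenure, user tenure is a post-treatment mediator, not a confounder. Stratifying on it would bias the estimate; the causal effect is the crude pooled difference.
Pooled: Variant P 34.2% vs Variant H 27.3%; Variant P is higher overall.

increases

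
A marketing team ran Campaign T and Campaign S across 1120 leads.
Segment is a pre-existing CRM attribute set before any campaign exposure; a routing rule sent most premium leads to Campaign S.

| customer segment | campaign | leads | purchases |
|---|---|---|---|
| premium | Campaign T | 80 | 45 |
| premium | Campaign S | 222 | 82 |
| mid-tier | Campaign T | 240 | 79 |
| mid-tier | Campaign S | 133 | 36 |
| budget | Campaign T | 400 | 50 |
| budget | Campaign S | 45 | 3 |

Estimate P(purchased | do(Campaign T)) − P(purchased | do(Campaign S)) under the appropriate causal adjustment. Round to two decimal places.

Within every customer segment level Campaign T has the higher rate, yet pooled Campaign S does — Simpson's reversal.
The imbalance in customer segment arose from how leads were allocated, not from anything the campaign did; and customer segment independently affects the outcome. The pooled gap is confounded — condition on customer segment.
Adjusting over the population distribution of customer segment: 0.270·(0.562−0.369) + 0.333·(0.329−0.271) + 0.397·(0.125−0.067) = +0.095.

+0.09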